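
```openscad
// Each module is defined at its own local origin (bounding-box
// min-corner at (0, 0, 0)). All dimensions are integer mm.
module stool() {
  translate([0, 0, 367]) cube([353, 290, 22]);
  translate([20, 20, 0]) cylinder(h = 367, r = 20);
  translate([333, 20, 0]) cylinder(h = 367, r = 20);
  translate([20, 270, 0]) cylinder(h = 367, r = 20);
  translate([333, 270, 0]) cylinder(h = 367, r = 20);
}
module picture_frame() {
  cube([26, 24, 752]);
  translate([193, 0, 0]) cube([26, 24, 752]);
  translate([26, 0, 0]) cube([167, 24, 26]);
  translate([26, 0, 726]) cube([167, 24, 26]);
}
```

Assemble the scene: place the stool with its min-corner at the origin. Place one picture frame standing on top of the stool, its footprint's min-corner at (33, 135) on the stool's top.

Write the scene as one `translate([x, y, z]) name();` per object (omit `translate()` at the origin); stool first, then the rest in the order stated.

stool();
translate([33, 135, 389]) picture_frame();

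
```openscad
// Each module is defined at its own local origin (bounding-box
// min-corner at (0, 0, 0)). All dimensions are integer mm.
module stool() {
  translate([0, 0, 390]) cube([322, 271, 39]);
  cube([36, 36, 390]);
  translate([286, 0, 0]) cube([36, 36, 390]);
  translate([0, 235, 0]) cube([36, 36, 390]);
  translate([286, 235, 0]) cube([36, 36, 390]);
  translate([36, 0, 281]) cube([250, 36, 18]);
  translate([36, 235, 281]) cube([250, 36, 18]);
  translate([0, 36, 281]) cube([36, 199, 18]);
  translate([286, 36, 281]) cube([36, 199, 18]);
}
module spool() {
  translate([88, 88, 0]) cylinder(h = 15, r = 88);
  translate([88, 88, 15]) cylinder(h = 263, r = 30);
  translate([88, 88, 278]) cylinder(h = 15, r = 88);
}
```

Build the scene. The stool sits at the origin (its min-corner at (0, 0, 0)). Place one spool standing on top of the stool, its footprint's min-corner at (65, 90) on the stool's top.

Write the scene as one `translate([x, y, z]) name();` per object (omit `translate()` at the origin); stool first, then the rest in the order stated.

stool();
translate([65, 90, 429]) spool();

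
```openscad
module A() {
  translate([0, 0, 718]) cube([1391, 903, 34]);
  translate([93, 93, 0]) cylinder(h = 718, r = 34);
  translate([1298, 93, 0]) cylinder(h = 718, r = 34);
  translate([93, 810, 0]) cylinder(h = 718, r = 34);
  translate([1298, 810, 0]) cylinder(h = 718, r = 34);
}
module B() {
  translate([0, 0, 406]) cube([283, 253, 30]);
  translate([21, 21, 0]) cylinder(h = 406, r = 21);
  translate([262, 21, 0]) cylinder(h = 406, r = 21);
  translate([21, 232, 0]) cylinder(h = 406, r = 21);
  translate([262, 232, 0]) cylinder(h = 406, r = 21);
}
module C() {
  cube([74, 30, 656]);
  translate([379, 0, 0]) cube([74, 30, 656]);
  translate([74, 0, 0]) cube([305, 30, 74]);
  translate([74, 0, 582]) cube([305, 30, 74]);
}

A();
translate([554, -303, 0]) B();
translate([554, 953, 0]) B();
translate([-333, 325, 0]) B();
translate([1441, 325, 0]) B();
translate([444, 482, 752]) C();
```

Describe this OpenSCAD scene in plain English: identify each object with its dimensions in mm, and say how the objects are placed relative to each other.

A is a table: top 1391 mm (x) × 903 mm (y), 34 mm thick, upper face at z = 752 mm, on four round legs of 68 mm diameter, each leg's bounding box inset 59 mm from the nearest pair of top edges, running from z = 0 to the bottom of the top.

B is a four-legged stool. The seat is a 283×253×30 mm slab whose top surface is at z = 436 mm; four round legs, each 42 mm in diameter, run from the floor (z = 0) to the underside of the seat, each leg's axis is inset half a diameter from the nearest pair of seat edges (so the leg's bounding box is flush with the corner).

C is a picture frame with a 305×508 mm rectangular opening (x by z) and a uniform 74 mm border on every side. Frame depth is 30 mm along y. It is built from two vertical stiles running the full outside height and two horizontal rails spanning the gap between the stiles.

Four stools sit around the table at the −y, +y, −x, +x sides. The picture frame is on top of the table.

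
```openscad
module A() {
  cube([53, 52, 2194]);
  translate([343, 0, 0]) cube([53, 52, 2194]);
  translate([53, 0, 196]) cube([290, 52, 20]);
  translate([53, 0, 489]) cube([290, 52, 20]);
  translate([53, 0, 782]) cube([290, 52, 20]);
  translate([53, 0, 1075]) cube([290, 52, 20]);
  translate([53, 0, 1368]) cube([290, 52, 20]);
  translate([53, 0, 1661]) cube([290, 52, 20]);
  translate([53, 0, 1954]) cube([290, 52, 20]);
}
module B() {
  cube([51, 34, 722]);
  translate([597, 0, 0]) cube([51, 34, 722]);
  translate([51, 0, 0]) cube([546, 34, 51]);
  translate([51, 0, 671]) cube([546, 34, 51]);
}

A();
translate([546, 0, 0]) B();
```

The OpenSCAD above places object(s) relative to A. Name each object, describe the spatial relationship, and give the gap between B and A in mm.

The picture frame's nearest face is 150 mm from the ladder's +x face.

A is a ladder. B is a picture frame. The picture frame is on the floor beside the ladder on its +x side. The gap between the picture frame and the ladder is 150 mm.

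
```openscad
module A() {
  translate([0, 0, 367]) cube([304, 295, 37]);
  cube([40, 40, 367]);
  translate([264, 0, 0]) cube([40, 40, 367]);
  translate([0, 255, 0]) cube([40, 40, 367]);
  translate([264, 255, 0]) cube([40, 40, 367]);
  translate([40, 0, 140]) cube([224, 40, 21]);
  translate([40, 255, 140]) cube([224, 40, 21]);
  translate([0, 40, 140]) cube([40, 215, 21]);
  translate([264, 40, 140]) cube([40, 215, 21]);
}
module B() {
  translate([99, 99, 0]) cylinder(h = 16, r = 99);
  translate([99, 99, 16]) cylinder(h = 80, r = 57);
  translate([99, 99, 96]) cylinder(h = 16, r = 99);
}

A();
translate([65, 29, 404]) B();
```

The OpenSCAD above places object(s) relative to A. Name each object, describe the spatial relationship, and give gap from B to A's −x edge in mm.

The spool's min-x is at 65; the stool's min-x is 0; gap = 65 mm.

A is a stool. B is a spool. The spool is on top of the stool. The gap from the spool to the stool's −x edge is 65 mm.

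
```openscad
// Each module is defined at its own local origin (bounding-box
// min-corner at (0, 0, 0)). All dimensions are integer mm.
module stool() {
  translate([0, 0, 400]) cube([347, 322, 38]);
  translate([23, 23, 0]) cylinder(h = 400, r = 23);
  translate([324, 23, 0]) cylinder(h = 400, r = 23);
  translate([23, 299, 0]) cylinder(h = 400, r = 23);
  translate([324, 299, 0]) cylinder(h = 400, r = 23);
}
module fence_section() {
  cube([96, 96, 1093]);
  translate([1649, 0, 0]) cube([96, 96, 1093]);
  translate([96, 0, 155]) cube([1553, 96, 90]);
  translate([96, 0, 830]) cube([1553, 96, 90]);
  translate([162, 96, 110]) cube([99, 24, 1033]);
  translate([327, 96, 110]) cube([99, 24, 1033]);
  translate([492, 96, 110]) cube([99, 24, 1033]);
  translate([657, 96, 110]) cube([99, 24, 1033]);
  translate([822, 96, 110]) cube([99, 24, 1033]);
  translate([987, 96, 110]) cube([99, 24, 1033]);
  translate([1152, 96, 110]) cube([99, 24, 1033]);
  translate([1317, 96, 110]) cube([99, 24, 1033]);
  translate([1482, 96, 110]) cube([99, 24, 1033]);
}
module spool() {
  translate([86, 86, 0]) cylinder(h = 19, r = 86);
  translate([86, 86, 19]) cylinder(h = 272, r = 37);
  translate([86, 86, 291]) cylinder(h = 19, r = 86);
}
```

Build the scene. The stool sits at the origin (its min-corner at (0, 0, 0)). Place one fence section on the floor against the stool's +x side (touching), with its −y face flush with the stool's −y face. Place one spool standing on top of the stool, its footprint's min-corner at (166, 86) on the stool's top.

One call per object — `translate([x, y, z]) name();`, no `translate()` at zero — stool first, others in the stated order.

stool();
translate([347, 0, 0]) fence_section();
translate([166, 86, 438]) spool();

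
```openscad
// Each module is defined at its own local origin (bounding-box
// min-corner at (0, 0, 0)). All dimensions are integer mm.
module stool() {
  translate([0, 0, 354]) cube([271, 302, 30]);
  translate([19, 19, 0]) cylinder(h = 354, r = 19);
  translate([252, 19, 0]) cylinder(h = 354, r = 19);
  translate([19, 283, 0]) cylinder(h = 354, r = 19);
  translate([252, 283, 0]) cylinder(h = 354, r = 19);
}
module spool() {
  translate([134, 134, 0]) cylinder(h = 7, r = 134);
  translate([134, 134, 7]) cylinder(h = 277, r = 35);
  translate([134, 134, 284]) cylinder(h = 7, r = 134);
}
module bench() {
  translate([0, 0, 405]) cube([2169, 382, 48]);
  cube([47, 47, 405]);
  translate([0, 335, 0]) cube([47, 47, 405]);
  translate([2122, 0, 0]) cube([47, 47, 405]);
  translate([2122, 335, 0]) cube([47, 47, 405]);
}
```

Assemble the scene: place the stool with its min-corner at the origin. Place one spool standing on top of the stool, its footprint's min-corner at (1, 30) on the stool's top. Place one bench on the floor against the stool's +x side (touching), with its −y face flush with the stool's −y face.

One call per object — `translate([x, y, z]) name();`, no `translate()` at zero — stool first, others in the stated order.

stool();
translate([1, 30, 384]) spool();
translate([271, 0, 0]) bench();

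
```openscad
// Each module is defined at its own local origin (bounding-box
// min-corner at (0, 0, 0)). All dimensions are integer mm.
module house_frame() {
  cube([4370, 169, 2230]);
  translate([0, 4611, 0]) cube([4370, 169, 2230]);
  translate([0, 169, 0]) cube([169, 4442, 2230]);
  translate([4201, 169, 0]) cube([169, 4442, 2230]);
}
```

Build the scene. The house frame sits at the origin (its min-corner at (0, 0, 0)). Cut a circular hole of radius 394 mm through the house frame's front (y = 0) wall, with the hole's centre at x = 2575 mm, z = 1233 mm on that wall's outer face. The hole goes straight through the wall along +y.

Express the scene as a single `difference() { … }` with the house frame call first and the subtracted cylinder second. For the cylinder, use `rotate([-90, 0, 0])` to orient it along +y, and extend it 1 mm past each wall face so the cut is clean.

difference() {
  house_frame();
  translate([2575, -1, 1233]) rotate([-90, 0, 0]) cylinder(h = 171, r = 394);
}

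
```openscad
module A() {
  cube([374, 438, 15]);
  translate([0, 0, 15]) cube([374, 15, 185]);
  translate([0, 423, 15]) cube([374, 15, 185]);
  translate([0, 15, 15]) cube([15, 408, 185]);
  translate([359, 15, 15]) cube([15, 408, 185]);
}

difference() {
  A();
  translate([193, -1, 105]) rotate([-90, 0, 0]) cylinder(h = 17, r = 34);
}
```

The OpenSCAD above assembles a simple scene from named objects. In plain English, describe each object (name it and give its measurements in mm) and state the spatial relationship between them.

A is an open-topped rectangular box: outside dimensions 374×438×200 mm, with a uniform wall and base thickness of 15 mm. The base is a full 374×438 slab on the floor; four walls sit on top of the base. The front and back walls (the −y and +y sides) span the full width; the two side walls fit between them.

The open box has a circular hole of radius 34 mm through its front wall, centred at (x = 193, z = 105).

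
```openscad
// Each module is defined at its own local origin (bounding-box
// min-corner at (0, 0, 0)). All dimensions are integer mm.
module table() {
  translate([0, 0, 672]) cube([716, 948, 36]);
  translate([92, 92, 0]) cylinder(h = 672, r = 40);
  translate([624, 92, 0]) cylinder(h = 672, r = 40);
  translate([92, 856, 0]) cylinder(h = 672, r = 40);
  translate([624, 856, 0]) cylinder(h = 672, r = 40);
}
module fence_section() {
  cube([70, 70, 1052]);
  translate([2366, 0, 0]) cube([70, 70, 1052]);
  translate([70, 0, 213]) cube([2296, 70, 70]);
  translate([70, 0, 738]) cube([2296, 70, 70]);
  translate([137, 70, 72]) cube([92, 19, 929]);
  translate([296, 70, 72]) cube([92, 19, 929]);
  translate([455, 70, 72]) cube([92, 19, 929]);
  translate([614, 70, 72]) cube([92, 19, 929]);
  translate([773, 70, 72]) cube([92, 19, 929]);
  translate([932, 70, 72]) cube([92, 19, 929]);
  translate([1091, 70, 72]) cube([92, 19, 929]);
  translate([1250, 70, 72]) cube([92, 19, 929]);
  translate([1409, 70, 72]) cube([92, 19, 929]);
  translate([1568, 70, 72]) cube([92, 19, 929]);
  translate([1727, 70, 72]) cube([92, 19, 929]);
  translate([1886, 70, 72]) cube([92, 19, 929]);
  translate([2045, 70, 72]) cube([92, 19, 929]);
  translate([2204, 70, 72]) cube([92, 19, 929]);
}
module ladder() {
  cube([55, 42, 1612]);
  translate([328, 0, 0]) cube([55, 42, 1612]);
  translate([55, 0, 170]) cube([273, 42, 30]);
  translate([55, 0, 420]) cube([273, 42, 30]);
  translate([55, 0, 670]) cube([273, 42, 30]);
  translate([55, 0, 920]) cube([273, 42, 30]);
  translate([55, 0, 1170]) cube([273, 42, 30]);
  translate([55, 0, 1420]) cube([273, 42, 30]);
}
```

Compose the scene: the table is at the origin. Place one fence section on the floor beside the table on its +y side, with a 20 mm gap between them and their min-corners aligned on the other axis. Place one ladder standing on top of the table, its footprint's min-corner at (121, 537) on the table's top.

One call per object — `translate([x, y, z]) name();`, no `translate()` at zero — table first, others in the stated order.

table();
translate([0, 968, 0]) fence_section();
translate([121, 537, 708]) ladder();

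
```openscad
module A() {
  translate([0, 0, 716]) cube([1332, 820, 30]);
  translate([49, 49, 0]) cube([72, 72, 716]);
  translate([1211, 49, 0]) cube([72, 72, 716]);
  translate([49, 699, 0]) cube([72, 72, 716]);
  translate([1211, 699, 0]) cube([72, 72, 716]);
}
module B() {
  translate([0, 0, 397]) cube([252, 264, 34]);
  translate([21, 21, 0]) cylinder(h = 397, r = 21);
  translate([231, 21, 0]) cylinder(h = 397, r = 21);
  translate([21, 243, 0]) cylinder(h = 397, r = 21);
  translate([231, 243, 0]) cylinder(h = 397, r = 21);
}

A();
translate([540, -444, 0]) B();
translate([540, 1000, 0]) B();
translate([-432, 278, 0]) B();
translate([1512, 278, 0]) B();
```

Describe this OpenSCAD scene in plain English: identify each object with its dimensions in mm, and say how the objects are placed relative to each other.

A is a table with a 1332×820 mm rectangular top, 30 mm thick, top surface at z = 746 mm, supported by four 72×72 mm square legs, each inset 49 mm from the nearest pair of top edges, running from the floor.

B is a four-legged stool. The seat is 252×264 mm, 34 mm thick, top at z = 431 mm. It stands on four round legs, each 42 mm in diameter, from z = 0 to the seat underside, each leg's axis is inset half a diameter from the nearest pair of seat edges (so the leg's bounding box is flush with the corner).

Four stools sit around the table at the −y, +y, −x, +x sides.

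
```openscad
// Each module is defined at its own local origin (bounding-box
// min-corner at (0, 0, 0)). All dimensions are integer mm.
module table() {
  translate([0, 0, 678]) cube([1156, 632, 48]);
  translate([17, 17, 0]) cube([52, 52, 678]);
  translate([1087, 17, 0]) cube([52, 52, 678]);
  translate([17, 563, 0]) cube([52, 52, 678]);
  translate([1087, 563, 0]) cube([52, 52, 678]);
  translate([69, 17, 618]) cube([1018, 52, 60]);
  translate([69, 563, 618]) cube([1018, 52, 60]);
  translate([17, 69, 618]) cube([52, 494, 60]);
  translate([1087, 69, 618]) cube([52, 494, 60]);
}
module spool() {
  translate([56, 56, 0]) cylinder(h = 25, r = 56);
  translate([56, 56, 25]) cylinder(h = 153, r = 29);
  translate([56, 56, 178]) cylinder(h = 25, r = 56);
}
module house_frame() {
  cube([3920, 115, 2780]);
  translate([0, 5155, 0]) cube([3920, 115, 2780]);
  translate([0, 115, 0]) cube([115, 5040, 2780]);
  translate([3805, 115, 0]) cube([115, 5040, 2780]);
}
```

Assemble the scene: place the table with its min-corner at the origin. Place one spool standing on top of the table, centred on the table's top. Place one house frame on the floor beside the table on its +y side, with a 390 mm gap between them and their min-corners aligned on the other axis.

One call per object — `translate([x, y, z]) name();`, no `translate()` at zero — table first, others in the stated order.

table();
translate([522, 260, 726]) spool();
translate([0, 1022, 0]) house_frame();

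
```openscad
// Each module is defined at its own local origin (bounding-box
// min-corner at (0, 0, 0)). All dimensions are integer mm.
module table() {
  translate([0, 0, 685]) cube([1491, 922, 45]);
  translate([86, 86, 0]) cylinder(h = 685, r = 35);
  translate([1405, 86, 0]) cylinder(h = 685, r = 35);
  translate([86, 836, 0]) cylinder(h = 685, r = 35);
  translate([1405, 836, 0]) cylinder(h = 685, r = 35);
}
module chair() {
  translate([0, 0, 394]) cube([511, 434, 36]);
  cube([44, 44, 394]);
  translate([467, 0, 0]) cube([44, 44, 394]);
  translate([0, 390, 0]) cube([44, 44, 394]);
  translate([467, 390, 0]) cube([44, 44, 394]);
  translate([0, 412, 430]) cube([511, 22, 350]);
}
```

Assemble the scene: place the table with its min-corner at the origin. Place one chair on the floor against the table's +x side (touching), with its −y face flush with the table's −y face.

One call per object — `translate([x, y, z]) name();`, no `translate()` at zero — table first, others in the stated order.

table();
translate([1491, 0, 0]) chair();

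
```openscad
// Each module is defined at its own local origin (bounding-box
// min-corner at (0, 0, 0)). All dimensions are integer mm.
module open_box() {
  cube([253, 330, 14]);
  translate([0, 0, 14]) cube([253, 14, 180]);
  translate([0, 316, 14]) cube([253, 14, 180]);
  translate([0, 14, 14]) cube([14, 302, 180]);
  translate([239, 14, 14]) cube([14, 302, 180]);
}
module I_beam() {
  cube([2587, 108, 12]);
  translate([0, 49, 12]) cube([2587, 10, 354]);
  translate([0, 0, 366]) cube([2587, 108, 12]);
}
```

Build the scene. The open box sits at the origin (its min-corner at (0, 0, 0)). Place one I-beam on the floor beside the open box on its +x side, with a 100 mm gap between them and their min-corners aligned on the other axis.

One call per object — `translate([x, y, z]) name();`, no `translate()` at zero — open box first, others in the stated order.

open_box();
translate([353, 0, 0]) I_beam();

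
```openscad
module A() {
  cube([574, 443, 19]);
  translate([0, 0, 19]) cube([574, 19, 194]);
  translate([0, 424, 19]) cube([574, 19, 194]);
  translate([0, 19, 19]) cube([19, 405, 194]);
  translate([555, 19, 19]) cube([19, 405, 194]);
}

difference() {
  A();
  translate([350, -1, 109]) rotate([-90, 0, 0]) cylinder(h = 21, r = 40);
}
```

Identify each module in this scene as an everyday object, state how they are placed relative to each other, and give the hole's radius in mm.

A is an open box. The open box has a circular hole through its front wall. The hole's radius is 40 mm.

The subtracted cylinder has r = 40 mm.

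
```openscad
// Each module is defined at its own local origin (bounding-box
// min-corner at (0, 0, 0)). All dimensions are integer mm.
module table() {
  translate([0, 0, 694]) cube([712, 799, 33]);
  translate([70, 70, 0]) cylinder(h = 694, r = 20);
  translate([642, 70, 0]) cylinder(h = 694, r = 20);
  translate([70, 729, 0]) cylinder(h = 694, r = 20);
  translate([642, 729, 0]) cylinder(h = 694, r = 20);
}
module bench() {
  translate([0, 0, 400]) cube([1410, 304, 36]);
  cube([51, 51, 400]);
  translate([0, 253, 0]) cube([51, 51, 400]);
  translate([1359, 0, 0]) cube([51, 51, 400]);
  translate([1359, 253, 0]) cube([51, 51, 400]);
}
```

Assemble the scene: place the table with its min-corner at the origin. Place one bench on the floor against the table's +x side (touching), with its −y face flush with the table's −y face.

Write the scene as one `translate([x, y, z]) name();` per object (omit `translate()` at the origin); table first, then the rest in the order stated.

table();
translate([712, 0, 0]) bench();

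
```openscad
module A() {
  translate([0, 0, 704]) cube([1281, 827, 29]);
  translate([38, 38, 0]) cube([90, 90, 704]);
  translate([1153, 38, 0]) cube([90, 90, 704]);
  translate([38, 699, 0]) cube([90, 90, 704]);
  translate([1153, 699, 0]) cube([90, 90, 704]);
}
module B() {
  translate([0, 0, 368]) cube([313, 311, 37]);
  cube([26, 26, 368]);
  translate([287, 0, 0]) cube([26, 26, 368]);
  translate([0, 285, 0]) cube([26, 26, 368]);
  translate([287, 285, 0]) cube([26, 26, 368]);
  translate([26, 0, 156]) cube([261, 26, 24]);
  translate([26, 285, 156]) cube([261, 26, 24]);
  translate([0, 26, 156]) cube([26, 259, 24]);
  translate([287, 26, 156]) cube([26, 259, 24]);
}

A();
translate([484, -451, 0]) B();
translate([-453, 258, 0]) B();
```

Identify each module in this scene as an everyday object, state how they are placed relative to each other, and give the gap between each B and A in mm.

Each stool's nearest face is 140 mm from the table's bounding box.

A is a table. B is a stool. Two stools sit around the table at the −y, −x sides. The gap between each stool and the table is 140 mm.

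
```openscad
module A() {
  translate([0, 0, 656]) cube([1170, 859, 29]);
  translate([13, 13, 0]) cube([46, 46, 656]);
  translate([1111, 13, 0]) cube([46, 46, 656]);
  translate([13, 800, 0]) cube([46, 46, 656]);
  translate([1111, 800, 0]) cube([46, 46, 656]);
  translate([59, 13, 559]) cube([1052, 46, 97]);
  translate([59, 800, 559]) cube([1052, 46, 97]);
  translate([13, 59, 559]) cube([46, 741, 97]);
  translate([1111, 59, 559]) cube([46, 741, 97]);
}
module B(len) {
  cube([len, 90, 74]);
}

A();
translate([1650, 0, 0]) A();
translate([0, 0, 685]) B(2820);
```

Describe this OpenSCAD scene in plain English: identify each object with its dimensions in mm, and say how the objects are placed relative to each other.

A is a table with a 1170×859 mm rectangular top, 29 mm thick, top surface at z = 685 mm, supported by four 46×46 mm square legs, each inset 13 mm from the nearest pair of top edges, running from the floor. Four apron rails, 46 mm thick and 97 mm tall, run between adjacent legs with their top edges flush with the underside of the top and their outer faces flush with the legs' outer faces.

B is a rectangular beam 2820 mm long (x), 90 mm deep (y), 74 mm thick (z).

The beam spans the tops of two tables placed 480 mm apart, resting at z = 685 mm.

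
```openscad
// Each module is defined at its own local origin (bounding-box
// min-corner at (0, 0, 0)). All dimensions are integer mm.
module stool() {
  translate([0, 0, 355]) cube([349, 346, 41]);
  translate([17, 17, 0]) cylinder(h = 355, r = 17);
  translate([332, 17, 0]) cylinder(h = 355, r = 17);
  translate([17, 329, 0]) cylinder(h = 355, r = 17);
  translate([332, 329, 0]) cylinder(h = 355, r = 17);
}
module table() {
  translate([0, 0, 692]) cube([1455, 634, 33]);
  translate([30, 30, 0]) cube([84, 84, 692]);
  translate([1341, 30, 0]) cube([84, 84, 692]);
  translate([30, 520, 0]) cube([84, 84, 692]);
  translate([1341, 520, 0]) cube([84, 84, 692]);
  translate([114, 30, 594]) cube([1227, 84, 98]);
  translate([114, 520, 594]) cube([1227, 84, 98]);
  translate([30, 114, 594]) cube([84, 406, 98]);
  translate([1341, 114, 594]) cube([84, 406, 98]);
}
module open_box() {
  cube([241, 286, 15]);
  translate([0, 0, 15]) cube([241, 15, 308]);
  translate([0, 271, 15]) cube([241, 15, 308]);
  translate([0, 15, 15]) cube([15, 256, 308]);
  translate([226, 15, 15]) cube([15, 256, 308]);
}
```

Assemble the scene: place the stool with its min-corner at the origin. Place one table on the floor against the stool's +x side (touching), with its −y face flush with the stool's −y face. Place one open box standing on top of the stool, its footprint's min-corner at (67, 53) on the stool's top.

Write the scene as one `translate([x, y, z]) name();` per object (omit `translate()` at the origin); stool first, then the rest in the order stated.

stool();
translate([349, 0, 0]) table();
translate([67, 53, 396]) open_box();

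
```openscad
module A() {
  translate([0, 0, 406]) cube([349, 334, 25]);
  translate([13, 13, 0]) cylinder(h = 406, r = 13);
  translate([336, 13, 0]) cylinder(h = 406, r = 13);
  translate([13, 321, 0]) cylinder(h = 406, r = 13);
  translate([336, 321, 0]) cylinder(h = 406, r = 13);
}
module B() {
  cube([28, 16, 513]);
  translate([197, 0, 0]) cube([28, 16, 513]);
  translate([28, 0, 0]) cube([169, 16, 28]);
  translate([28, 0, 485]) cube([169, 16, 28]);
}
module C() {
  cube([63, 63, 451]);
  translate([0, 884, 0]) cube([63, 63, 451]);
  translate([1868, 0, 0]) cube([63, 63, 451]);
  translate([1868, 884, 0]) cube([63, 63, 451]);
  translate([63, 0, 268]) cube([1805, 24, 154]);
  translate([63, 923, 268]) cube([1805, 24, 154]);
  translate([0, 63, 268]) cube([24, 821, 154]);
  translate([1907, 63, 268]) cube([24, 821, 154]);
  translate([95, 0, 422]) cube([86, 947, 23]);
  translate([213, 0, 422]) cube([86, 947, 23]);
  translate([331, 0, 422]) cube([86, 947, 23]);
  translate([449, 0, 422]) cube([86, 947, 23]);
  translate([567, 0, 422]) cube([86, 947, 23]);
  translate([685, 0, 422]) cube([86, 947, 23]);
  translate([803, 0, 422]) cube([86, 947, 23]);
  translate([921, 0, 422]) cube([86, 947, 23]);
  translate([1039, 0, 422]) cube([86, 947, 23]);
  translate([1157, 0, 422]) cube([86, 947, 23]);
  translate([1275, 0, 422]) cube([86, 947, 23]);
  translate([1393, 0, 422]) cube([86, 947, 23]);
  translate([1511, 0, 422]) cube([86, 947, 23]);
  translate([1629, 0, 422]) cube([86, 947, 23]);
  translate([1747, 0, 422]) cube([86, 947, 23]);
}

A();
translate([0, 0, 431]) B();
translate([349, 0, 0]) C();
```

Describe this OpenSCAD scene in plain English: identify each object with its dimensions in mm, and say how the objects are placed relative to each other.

A is a four-legged stool. The seat is a 349×334×25 mm slab whose top surface is at z = 431 mm; four round legs, each 26 mm in diameter, run from the floor (z = 0) to the underside of the seat, each leg's axis is inset half a diameter from the nearest pair of seat edges (so the leg's bounding box is flush with the corner).

B is a rectangular picture frame lying in the x–z plane (depth along y). The opening is 169 mm wide (x) by 457 mm tall (z), surrounded by a border 28 mm wide on all four sides. The frame is 16 mm deep and is made of two full-height vertical stiles with two horizontal rails fitted between them.

C is a bed frame 1931 mm long (x) by 947 mm wide (y). Four 63×63 mm corner posts, 451 mm tall, at the corners of the footprint. Four rails of 24 mm thickness and 154 mm height run between adjacent posts with their undersides at z = 268 mm, their outer faces flush with the outside of the frame (the two x-running rails run between the posts' inner faces; the two y-running rails run between the posts' inner faces). 15 slats, each 86 mm wide (x) and 23 mm thick, lie across the top of the two x-running rails, running the full 947 mm width of the frame in y; the slats are evenly spaced along x between the inner faces of the end posts with equal gaps (rounded down to the nearest mm) at the −x end and between each pair — any rounding remainder accumulates at the +x end.

The picture frame is on top of the stool. The bed frame is against the stool's +x side, with their −y faces flush.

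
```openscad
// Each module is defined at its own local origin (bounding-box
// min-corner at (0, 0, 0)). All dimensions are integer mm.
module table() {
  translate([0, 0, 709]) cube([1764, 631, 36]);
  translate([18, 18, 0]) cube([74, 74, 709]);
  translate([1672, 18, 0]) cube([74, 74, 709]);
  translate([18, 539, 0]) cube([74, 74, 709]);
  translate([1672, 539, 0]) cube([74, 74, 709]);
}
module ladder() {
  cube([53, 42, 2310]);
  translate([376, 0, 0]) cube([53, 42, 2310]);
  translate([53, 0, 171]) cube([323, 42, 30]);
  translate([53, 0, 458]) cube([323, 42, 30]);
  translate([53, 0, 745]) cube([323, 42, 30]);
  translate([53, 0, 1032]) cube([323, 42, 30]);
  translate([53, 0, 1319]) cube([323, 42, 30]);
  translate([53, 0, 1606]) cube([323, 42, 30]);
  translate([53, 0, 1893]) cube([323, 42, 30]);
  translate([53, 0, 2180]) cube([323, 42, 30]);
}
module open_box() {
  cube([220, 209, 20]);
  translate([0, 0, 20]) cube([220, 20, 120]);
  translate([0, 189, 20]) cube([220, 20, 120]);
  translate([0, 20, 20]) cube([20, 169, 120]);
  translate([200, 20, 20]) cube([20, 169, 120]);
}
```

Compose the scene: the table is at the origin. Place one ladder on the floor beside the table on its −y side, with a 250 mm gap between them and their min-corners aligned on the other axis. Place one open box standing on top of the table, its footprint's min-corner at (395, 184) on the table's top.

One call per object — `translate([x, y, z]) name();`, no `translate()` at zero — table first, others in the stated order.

table();
translate([0, -292, 0]) ladder();
translate([395, 184, 745]) open_box();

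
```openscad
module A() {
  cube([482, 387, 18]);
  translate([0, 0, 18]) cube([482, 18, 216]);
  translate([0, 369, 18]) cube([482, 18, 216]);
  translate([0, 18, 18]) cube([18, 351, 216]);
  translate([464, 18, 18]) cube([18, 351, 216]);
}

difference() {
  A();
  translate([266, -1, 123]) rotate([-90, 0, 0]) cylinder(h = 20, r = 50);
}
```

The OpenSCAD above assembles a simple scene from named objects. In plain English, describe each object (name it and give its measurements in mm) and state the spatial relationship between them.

A is an open-topped rectangular box: outside dimensions 482×387×234 mm, with a uniform wall and base thickness of 18 mm. The base is a full 482×387 slab on the floor; four walls sit on top of the base. The front and back walls (the −y and +y sides) span the full width; the two side walls fit between them.

The open box has a circular hole of radius 50 mm through its front wall, centred at (x = 266, z = 123).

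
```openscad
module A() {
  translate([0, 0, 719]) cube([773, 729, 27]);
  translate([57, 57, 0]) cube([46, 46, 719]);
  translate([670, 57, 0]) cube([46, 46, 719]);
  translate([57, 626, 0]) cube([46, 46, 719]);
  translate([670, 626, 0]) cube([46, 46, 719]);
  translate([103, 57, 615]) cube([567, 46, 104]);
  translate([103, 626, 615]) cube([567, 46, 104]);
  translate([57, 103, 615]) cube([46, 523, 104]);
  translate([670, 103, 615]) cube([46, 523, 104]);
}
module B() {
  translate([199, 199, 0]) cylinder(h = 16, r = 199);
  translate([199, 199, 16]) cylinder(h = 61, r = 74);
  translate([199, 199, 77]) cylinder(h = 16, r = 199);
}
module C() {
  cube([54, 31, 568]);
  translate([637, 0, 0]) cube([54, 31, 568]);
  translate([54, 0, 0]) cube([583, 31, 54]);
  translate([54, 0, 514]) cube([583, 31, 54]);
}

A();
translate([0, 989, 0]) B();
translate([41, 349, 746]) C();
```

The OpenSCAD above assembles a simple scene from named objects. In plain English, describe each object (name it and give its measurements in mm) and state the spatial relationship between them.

A is a table: top 773 mm (x) × 729 mm (y), 27 mm thick, upper face at z = 746 mm, on four 46×46 mm square legs, each inset 57 mm from the nearest pair of top edges, running from z = 0 to the bottom of the top. Four apron rails, 46 mm thick and 104 mm tall, run between adjacent legs with their top edges flush with the underside of the top and their outer faces flush with the legs' outer faces.

B is a spool: two coaxial disc flanges of radius 199 mm and thickness 16 mm, joined by a core cylinder of radius 74 mm and height 61 mm. The lower flange rests on z = 0 and the three cylinders share a vertical axis.

C is a picture frame with a 583×460 mm rectangular opening (x by z) and a uniform 54 mm border on every side. Frame depth is 31 mm along y. It is built from two vertical stiles running the full outside height and two horizontal rails spanning the gap between the stiles.

The spool is on the floor beside the table on its +y side. The picture frame is on top of the table, centred.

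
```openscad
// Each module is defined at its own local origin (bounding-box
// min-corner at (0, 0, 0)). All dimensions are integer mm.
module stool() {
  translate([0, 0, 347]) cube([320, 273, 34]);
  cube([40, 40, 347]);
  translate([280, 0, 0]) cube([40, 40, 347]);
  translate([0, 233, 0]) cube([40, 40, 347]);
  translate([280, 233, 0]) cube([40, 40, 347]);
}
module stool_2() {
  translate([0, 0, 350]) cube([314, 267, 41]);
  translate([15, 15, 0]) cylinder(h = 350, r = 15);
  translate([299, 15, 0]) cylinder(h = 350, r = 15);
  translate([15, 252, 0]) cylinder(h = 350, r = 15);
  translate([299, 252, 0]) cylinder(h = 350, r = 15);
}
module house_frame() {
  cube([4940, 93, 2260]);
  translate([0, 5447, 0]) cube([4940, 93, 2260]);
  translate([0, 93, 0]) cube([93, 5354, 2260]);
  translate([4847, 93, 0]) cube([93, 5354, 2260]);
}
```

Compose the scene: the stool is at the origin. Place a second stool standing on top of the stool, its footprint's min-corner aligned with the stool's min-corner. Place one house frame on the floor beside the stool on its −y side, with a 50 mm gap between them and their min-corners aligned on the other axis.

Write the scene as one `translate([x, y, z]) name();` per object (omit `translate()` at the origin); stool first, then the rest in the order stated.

stool();
translate([0, 0, 381]) stool_2();
translate([0, -5590, 0]) house_frame();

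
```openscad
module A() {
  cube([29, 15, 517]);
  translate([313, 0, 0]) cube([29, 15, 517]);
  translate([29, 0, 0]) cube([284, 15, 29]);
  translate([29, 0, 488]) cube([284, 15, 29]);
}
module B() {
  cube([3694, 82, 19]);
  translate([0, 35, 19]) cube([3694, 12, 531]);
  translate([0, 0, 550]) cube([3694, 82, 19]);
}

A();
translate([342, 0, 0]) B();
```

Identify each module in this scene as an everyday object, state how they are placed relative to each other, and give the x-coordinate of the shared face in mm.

The picture frame's +x face and the I-beam's −x face are both at x = 342 mm.

A is a picture frame. B is an I-beam. The I-beam is against the picture frame's +x side, with their −y faces flush. The x-coordinate of the shared face is 342 mm.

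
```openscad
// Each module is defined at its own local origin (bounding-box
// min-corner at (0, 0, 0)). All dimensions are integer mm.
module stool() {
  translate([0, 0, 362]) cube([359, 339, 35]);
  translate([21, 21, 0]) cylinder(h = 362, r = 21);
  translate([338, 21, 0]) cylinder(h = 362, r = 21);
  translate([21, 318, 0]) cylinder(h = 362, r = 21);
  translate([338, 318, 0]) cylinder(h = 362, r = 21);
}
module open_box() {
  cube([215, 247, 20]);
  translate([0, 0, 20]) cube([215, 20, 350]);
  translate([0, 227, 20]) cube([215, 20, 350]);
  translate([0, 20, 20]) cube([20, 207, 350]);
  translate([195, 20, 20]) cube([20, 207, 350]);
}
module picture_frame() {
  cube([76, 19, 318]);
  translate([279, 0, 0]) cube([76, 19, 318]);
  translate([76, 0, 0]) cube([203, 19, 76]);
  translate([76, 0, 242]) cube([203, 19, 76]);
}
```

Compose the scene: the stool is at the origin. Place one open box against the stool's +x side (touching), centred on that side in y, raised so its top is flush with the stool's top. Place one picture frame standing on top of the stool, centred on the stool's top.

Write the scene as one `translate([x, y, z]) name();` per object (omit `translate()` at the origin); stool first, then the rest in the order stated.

stool();
translate([359, 46, 27]) open_box();
translate([2, 160, 397]) picture_frame();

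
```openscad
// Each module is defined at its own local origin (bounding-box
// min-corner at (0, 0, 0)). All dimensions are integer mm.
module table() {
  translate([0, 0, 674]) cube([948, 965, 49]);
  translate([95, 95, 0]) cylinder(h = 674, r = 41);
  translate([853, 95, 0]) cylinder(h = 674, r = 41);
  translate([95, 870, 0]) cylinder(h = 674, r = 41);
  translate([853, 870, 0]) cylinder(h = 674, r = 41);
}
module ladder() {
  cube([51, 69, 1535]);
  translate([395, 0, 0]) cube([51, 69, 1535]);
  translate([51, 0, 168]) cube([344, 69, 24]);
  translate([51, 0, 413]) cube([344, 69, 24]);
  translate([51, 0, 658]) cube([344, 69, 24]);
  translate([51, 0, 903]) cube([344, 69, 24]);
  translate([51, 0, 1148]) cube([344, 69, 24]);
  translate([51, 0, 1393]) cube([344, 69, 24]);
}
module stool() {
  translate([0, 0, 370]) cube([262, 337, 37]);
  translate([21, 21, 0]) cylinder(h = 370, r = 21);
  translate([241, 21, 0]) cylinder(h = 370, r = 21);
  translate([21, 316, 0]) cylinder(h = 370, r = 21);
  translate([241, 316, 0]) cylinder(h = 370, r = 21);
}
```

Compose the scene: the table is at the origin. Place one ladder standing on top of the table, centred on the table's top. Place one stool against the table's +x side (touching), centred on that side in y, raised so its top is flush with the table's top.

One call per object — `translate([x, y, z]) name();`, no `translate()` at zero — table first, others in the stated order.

table();
translate([251, 448, 723]) ladder();
translate([948, 314, 316]) stool();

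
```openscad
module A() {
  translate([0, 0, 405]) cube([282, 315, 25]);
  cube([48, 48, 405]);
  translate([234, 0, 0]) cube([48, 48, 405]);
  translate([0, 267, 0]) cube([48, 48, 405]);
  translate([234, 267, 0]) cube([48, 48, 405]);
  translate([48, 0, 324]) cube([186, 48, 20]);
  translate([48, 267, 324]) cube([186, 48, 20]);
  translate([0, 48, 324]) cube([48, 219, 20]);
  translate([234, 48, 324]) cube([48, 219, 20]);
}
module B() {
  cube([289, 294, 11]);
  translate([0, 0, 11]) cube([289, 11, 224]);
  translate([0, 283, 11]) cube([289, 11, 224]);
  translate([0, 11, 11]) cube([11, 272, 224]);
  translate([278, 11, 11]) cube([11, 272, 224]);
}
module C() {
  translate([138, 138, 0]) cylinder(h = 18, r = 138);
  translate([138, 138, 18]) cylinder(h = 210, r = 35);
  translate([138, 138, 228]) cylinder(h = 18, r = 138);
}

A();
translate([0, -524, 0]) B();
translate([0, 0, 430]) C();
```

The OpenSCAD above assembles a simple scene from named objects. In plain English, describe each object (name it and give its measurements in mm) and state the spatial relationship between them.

A is a simple wooden stool: a rectangular seat 282 mm (x) by 315 mm (y), 25 mm thick, top face at z = 430 mm, on four square legs, each 48×48 mm in cross-section. The legs rest on z = 0, each flush with a corner of the seat. Four stretchers, 48 mm wide and 20 mm tall, connect adjacent legs with their undersides at z = 324 mm, each running between the inner faces of the legs it joins and aligned with the legs' outer faces on the other axis.

B is an open storage box with external size 289×294×235 mm and wall thickness 11 mm (the base is also 11 mm thick). The base covers the whole footprint; the four walls stand on the base, with the y-facing walls full-width and the x-facing walls fitting between their inner faces.

C is a spool: two coaxial disc flanges of radius 138 mm and thickness 18 mm, joined by a core cylinder of radius 35 mm and height 210 mm. The lower flange rests on z = 0 and the three cylinders share a vertical axis.

The open box is on the floor beside the stool on its −y side. The spool is on top of the stool.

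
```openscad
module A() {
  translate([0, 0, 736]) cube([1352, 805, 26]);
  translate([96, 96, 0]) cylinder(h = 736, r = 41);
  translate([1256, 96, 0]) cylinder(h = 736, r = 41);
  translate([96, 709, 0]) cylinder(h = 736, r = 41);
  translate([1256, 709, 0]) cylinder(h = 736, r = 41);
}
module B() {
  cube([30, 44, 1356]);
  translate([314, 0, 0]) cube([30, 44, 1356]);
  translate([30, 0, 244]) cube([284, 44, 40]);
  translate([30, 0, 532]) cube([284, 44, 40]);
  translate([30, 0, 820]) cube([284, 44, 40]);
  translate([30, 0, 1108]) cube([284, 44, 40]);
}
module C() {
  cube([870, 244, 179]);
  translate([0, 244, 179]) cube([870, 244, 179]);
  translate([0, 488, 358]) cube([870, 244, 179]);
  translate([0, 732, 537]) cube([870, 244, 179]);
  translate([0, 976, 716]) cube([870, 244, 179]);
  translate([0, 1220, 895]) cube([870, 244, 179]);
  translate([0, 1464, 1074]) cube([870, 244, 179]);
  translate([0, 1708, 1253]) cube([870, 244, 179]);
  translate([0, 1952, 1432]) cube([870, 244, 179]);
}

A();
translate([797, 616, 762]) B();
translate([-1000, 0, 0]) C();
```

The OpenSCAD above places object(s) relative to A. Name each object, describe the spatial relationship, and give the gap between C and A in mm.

A is a table. B is a ladder. C is a staircase. The ladder is on top of the table. The staircase is on the floor beside the table on its −x side. The gap between the staircase and the table is 130 mm.

The staircase's nearest face is 130 mm from the table's −x face.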